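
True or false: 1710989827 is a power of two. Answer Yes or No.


0b1100101111110111010001000000011. Multiple bits set => No

No


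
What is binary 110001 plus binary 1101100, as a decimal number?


110001 + 1101100 = 10011101 = 157

157


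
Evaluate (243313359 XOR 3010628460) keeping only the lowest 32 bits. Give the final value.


Step 1: 243313359 ^ 3010628460 = 3186762147
Step 2: 3186762147 & 4294967295 = 3186762147

3186762147


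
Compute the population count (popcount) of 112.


0b1110000 has 3 set bits

3


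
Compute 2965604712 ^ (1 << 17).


2965604712 ^ (1 << 17) = 2965604712 ^ 131072 = 2965473640

2965473640


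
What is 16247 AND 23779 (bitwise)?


0b11111101110111 & 0b101110011100011 = 0b1110001100011 = 7267

7267


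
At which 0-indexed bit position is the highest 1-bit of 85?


0b1010101. Highest set bit at position 6

6


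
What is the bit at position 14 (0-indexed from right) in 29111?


0b111000110110111, position 14 = 1

1


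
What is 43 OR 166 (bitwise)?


0b101011 | 0b10100110 = 0b10101111 = 175

175


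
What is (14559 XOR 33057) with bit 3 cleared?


Step 1: 14559 ^ 33057 = 47614
Step 2: 47614 & ~(1 << 3) = 47606

47606


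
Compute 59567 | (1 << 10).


59567 | (1 << 10) = 59567 | 1024 = 60591

60591


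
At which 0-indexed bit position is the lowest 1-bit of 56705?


0b1101110110000001. Lowest set bit at position 0

0


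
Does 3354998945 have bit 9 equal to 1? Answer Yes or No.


0b11000111111110010011100010100001, bit 9 = 0. No

No


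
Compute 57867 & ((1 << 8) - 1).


57867 & 255 = 11

11


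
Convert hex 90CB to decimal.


90CB hex = 37067 decimal

37067


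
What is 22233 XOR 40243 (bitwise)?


0b101011011011001 ^ 0b1001110100110011 = 0b1100101111101010 = 52202

52202


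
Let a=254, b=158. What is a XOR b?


254 ^ 158 = 96

96


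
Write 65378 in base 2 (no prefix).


65378 = 1111111101100010 in binary

1111111101100010


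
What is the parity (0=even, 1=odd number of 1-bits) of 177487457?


0b1010100101000011111001100001 has 13 ones => parity 1

1


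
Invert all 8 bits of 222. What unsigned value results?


222 ^ 255 = 33

33


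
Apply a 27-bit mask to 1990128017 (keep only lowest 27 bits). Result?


1990128017 & 134217727 = 111079825

111079825


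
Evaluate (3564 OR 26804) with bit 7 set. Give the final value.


Step 1: 3564 | 26804 = 28156
Step 2: 28156 | (1 << 7) = 28156 | 128 = 28156

28156


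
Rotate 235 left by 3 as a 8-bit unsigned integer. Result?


Rotate 0b11101011 left by 3 (8-bit) = 0b1011111 = 95

95


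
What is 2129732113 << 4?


0b1111110111100010010001000010001 << 4 = 0b11111101111000100100010000100010000 = 34075713808

34075713808


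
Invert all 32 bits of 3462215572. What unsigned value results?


3462215572 ^ 4294967295 = 832751723

832751723


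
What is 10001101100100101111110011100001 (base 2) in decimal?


10001101100100101111110011100001 in decimal = 2375220449

2375220449


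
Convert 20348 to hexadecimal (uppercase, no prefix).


20348 = 4F7C hex

4F7C


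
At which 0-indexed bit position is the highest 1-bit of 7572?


0b1110110010100. Highest set bit at position 12

12


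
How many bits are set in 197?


0b11000101 has 4 set bits

4


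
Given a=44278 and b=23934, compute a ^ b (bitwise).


44278 ^ 23934 = 61832

61832


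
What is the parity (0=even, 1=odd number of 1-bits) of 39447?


0b1001101000010111 has 8 ones => parity 0

0


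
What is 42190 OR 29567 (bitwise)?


0b1010010011001110 | 0b111001101111111 = 0b1111011111111111 = 63487

63487


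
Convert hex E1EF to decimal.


E1EF hex = 57839 decimal

57839


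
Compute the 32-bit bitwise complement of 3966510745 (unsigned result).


~0b11101100011011000010011010011001 = 0b10011100100111101100101100110 = 328456550 (32-bit unsigned)

328456550


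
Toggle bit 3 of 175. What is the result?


175 ^ (1 << 3) = 175 ^ 8 = 167

167


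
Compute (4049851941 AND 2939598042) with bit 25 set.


Step 1: 4049851941 & 2939598042 = 2703397888
Step 2: 2703397888 | (1 << 25) = 2703397888 | 33554432 = 2736952320

2736952320


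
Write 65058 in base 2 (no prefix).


65058 = 1111111000100010 in binary

1111111000100010


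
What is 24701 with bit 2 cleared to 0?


24701 & ~(1 << 2) = 24697

24697


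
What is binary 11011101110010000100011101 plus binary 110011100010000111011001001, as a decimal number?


11011101110010000100011101 + 110011100010000111011001001 = 1001111010000010111111100110 = 166211558

166211558


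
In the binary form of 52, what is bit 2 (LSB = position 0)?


0b110100, position 2 = 1

1


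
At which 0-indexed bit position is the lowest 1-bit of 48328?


0b1011110011001000. Lowest set bit at position 3

3


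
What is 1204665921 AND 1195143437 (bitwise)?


0b1000111110011011011111001000001 & 0b1000111001111000111000100001101 = 0b1000111000011000011000000000001 = 1191981057

1191981057


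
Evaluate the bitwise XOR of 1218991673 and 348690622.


0b1001000101010000101011000111001 ^ 0b10100110010001001100010111110 = 0b1011100011000001100111010000111 = 1549848199

1549848199


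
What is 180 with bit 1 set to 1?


180 | (1 << 1) = 180 | 2 = 182

182


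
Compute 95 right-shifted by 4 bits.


0b1011111 >> 4 = 0b101 = 5

5


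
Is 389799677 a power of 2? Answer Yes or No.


0b10111001110111101111011111101. Multiple bits set => No

No


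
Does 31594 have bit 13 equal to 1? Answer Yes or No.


0b111101101101010, bit 13 = 1. Yes

Yes


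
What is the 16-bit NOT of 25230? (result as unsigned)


~0b110001010001110 = 0b1001110101110001 = 40305 (16-bit unsigned)

40305


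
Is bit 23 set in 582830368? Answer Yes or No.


0b100010101111010100100100100000, bit 23 = 1. Yes

Yes


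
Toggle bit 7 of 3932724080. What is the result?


3932724080 ^ (1 << 7) = 3932724080 ^ 128 = 3932724208

3932724208


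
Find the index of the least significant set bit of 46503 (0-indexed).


0b1011010110100111. Lowest set bit at position 0

0


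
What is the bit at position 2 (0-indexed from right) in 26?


0b11010, position 2 = 0

0


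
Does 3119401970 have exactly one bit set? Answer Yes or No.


0b10111001111011100100101111110010. Multiple bits set => No

No


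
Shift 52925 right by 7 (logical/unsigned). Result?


0b1100111010111101 >> 7 = 0b110011101 = 413

413


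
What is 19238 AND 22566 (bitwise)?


0b100101100100110 & 0b101100000100110 = 0b100100000100110 = 18470

18470


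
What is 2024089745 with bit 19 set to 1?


2024089745 | (1 << 19) = 2024089745 | 524288 = 2024614033

2024614033


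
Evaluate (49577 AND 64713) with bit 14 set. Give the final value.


Step 1: 49577 & 64713 = 49289
Step 2: 49289 | (1 << 14) = 49289 | 16384 = 49289

49289


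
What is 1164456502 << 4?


0b1000101011010000011001000110110 << 4 = 0b10001010110100000110010001101100000 = 18631304032

18631304032


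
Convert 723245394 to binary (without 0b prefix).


723245394 = 101011000110111101100101010010 in binary

101011000110111101100101010010


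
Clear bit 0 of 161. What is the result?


161 & ~(1 << 0) = 160

160


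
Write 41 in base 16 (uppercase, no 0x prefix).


41 = 29 hex

29


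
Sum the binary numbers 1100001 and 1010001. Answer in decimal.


1100001 + 1010001 = 10110010 = 178

178


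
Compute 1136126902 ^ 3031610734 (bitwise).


0b1000011101101111110101110110110 ^ 0b10110100101100101011010101101110 = 0b11110111000001010101111011011000 = 4144324312

4144324312


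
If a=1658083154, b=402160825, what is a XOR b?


1658083154 ^ 402160825 = 1965829099

1965829099


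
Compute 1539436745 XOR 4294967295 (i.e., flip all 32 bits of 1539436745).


1539436745 ^ 4294967295 = 2755530550

2755530550


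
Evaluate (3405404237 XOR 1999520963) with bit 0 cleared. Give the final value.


Step 1: 3405404237 ^ 1999520963 = 3184794766
Step 2: 3184794766 & ~(1 << 0) = 3184794766

3184794766


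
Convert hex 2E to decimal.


2E hex = 46 decimal

46


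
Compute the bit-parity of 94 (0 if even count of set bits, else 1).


0b1011110 has 5 ones => parity 1

1


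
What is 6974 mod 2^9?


6974 & 511 = 318

318


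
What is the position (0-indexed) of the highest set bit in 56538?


0b1101110011011010. Highest set bit at position 15

15


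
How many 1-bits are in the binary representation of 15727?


0b11110101101111 has 11 set bits

11


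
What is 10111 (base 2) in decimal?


10111 in decimal = 23

23


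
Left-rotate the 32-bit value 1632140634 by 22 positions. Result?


Rotate 0b1100001010010000111110101011010 left by 22 (32-bit) = 0b1010110100110000101001000011111 = 1452823071

1452823071


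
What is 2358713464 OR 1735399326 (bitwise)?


0b10001100100101110001110001111000 | 0b1100111011100000001011110011110 = 0b11101111111101110001111111111110 = 4025950206

4025950206


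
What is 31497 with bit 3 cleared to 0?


31497 & ~(1 << 3) = 31489

31489


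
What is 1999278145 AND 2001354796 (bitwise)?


0b1110111001010101001000001000001 & 0b1110111010010100100000000101100 = 0b1110111000010100000000000000000 = 1997144064

1997144064


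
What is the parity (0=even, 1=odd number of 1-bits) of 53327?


0b1101000001001111 has 8 ones => parity 0

0


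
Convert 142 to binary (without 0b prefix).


142 = 10001110 in binary

10001110


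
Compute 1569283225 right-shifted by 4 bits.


0b1011101100010010101110010011001 >> 4 = 0b101110110001001010111001001 = 98080201

98080201


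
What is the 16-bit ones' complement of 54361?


54361 ^ 65535 = 11174

11174


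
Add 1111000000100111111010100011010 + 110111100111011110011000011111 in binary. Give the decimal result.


1111000000100111111010100011010 + 110111100111011110011000011111 = 10101111101100011101101100111001 = 2947668793

2947668793


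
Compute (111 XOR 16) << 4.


Step 1: 111 ^ 16 = 127
Step 2: 127 << 4 = 2032

2032


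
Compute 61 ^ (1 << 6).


61 ^ (1 << 6) = 61 ^ 64 = 125

125


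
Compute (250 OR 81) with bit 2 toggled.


Step 1: 250 | 81 = 251
Step 2: 251 ^ (1 << 2) = 251 ^ 4 = 255

255


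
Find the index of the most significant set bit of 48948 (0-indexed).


0b1011111100110100. Highest set bit at position 15

15


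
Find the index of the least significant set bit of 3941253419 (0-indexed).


0b11101010111010101100000100101011. Lowest set bit at position 0

0


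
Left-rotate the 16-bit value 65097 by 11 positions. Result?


Rotate 0b1111111001001001 left by 11 (16-bit) = 0b100111111110010 = 20466

20466


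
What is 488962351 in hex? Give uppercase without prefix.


488962351 = 1D24F92F hex

1D24F92F


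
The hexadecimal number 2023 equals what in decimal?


2023 hex = 8227 decimal

8227


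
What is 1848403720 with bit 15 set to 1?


1848403720 | (1 << 15) = 1848403720 | 32768 = 1848436488

1848436488


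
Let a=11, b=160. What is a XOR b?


11 ^ 160 = 171

171


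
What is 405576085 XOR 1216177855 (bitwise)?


0b11000001011001001100110010101 ^ 0b1001000011111010110011010111111 = 0b1010000010100011111111100101010 = 1347551018

1347551018


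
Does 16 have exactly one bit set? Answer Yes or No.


0b10000. Only one bit set => Yes

Yes


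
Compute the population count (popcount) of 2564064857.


0b10011000110101001000011001011001 has 14 set bits

14


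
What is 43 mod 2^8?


43 & 255 = 43

43


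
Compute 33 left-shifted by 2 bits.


0b100001 << 2 = 0b10000100 = 132

132


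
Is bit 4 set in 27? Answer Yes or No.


0b11011, bit 4 = 1. Yes

Yes


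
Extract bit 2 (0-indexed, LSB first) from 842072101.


0b110010001100010000000000100101, position 2 = 1

1


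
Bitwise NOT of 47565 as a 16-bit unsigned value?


~0b1011100111001101 = 0b100011000110010 = 17970 (16-bit unsigned)

17970


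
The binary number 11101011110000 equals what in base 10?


11101011110000 in decimal = 15088

15088


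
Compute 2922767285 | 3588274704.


0b10101110001101011110001110110101 | 0b11010101111000001011101000010000 = 0b11111111111101011111101110110101 = 4294310837

4294310837


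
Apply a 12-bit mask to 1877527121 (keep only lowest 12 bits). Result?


1877527121 & 4095 = 2641

2641


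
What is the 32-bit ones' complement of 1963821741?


1963821741 ^ 4294967295 = 2331145554

2331145554


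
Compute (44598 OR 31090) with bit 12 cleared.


Step 1: 44598 | 31090 = 65398
Step 2: 65398 & ~(1 << 12) = 61302

61302


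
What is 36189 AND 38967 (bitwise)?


0b1000110101011101 & 0b1001100000110111 = 0b1000100000010101 = 34837

34837


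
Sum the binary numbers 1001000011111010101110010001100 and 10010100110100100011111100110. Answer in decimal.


1001000011111010101110010001100 + 10010100110100100011111100110 = 1011011000101111010010001110010 = 1528276082

1528276082


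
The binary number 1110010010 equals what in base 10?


1110010010 in decimal = 914

914


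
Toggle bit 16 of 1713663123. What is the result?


1713663123 ^ (1 << 16) = 1713663123 ^ 65536 = 1713728659

1713728659


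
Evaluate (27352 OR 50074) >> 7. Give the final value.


Step 1: 27352 | 50074 = 60378
Step 2: 60378 >> 7 = 471

471


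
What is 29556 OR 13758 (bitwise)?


0b111001101110100 | 0b11010110111110 = 0b111011111111110 = 30718

30718


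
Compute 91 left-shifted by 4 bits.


0b1011011 << 4 = 0b10110110000 = 1456

1456


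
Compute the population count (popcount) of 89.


0b1011001 has 4 set bits

4


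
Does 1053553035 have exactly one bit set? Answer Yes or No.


0b111110110010111111000110001011. Multiple bits set => No

No


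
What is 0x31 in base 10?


31 hex = 49 decimal

49


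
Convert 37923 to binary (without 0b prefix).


37923 = 1001010000100011 in binary

1001010000100011


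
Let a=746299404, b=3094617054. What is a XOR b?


746299404 ^ 3094617054 = 2484059090

2484059090


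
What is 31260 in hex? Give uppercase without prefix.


31260 = 7A1C hex

7A1C


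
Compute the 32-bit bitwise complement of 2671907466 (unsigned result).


~0b10011111010000100001001010001010 = 0b1100000101111011110110101110101 = 1623059829 (32-bit unsigned)

1623059829


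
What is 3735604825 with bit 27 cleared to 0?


3735604825 & ~(1 << 27) = 3601387097

3601387097


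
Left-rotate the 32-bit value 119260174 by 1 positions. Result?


Rotate 0b111000110111100010000001110 left by 1 (32-bit) = 0b1110001101111000100000011100 = 238520348

238520348


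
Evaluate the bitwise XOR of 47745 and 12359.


0b1011101010000001 ^ 0b11000001000111 = 0b1000101011000110 = 35526

35526


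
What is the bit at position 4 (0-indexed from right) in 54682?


0b1101010110011010, position 4 = 1

1


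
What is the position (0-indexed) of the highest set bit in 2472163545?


0b10010011010110100011100011011001. Highest set bit at position 31

31


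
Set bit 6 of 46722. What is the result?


46722 | (1 << 6) = 46722 | 64 = 46786

46786


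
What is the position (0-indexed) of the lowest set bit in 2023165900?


0b1111000100101110000111111001100. Lowest set bit at position 2

2


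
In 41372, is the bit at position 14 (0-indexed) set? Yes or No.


0b1010000110011100, bit 14 = 0. No

No


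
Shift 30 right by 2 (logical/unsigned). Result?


0b11110 >> 2 = 0b111 = 7

7


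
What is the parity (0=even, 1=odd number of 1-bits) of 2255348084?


0b10000110011011011110000101110100 has 16 ones => parity 0

0


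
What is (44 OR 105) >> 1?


Step 1: 44 | 105 = 109
Step 2: 109 >> 1 = 54

54


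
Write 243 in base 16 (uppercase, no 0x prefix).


243 = F3 hex

F3


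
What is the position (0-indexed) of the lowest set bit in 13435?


0b11010001111011. Lowest set bit at position 0

0


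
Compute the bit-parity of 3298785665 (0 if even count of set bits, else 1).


0b11000100100111110111100110000001 has 16 ones => parity 0

0


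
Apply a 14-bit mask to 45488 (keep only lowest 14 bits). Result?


45488 & 16383 = 12720

12720


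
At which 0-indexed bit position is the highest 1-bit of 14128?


0b11011100110000. Highest set bit at position 13

13


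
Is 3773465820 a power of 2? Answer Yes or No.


0b11100000111010101000010011011100. Multiple bits set => No

No


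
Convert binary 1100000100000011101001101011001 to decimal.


1100000100000011101001101011001 in decimal = 1619120985

1619120985


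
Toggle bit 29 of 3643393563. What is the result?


3643393563 ^ (1 << 29) = 3643393563 ^ 536870912 = 4180264475

4180264475


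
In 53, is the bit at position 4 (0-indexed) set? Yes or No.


0b110101, bit 4 = 1. Yes

Yes


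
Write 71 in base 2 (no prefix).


71 = 1000111 in binary

1000111


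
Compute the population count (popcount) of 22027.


0b101011000001011 has 7 set bits

7


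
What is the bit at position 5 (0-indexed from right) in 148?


0b10010100, position 5 = 0

0


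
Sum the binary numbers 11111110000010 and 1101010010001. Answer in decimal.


11111110000010 + 1101010010001 = 101101000010011 = 23059

23059


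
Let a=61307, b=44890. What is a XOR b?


61307 ^ 44890 = 16417

16417


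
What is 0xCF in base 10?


CF hex = 207 decimal

207


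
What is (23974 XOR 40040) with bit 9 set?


Step 1: 23974 ^ 40040 = 49614
Step 2: 49614 | (1 << 9) = 49614 | 512 = 50126

50126


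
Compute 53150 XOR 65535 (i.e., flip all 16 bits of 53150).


53150 ^ 65535 = 12385

12385


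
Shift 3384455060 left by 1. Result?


0b11001001101110101010111110010100 << 1 = 0b110010011011101010101111100101000 = 6768910120

6768910120


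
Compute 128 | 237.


0b10000000 | 0b11101101 = 0b11101101 = 237

237


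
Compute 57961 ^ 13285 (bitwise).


0b1110001001101001 ^ 0b11001111100101 = 0b1101000110001100 = 53644

53644


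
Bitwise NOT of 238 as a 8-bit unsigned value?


~0b11101110 = 0b10001 = 17 (8-bit unsigned)

17


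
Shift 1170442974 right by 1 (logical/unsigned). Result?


0b1000101110000111000101011011110 >> 1 = 0b100010111000011100010101101111 = 585221487

585221487


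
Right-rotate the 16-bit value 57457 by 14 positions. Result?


Rotate 0b1110000001110001 right by 14 (16-bit) = 0b1000000111000111 = 33223

33223


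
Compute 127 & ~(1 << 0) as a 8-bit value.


127 & ~(1 << 0) = 126

126


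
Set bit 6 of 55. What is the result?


55 | (1 << 6) = 55 | 64 = 119

119


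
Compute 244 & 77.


0b11110100 & 0b1001101 = 0b1000100 = 68

68


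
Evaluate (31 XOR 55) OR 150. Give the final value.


Step 1: 31 ^ 55 = 40
Step 2: 40 | 150 = 190

190


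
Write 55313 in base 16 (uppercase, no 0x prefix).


55313 = D811 hex

D811


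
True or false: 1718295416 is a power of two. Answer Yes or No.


0b1100110011010110001101101111000. Multiple bits set => No

No


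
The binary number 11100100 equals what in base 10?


11100100 in decimal = 228

228


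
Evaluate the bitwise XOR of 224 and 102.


0b11100000 ^ 0b1100110 = 0b10000110 = 134

134


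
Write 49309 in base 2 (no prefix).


49309 = 1100000010011101 in binary

1100000010011101


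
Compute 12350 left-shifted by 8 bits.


0b11000000111110 << 8 = 0b1100000011111000000000 = 3161600

3161600


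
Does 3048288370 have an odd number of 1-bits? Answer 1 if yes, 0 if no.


0b10110101101100010011000001110010 has 15 ones => parity 1

1


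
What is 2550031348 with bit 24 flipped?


2550031348 ^ (1 << 24) = 2550031348 ^ 16777216 = 2533254132

2533254132


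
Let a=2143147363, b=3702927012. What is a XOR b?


2143147363 ^ 3702927012 = 2735471559

2735471559


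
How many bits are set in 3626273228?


0b11011000001001001000100111001100 has 13 set bits

13


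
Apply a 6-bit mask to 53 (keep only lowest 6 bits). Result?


53 & 63 = 53

53


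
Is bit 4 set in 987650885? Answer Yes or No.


0b111010110111100101101101000101, bit 4 = 0. No

No


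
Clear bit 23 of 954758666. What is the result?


954758666 & ~(1 << 23) = 946370058

946370058


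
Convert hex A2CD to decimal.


A2CD hex = 41677 decimal

41677


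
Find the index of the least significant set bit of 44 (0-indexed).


0b101100. Lowest set bit at position 2

2


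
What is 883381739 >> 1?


0b110100101001110101010111101011 >> 1 = 0b11010010100111010101011110101 = 441690869

441690869


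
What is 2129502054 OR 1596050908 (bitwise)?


0b1111110111011011001111101100110 | 0b1011111001000011100110111011100 = 0b1111111111011011101111111111110 = 2146295806

2146295806


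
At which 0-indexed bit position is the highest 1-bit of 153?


0b10011001. Highest set bit at position 7

7


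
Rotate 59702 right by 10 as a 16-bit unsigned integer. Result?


Rotate 0b1110100100110110 right by 10 (16-bit) = 0b100110110111010 = 19898

19898


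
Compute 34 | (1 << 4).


34 | (1 << 4) = 34 | 16 = 50

50


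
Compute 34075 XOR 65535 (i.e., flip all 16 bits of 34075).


34075 ^ 65535 = 31460

31460


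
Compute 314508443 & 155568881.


0b10010101111110000010010011011 & 0b1001010001011100101011110001 = 0b1010000000010010001 = 327825

327825


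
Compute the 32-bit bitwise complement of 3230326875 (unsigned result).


~0b11000000100010101110000001011011 = 0b111111011101010001111110100100 = 1064640420 (32-bit unsigned)

1064640420


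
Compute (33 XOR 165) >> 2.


Step 1: 33 ^ 165 = 132
Step 2: 132 >> 2 = 33

33


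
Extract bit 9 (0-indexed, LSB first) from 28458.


0b110111100101010, position 9 = 1

1


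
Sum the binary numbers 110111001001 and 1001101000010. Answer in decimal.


110111001001 + 1001101000010 = 10000100001011 = 8459

8459


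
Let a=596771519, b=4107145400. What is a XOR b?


596771519 ^ 4107145400 = 3613135367

3613135367


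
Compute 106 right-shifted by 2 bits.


0b1101010 >> 2 = 0b11010 = 26

26


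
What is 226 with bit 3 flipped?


226 ^ (1 << 3) = 226 ^ 8 = 234

234


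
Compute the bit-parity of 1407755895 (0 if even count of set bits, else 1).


0b1010011111010001010011001110111 has 18 ones => parity 0

0


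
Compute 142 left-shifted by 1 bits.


0b10001110 << 1 = 0b100011100 = 284

284


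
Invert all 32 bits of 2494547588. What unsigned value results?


2494547588 ^ 4294967295 = 1800419707

1800419707


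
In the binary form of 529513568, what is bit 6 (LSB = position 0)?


0b11111100011111011110001100000, position 6 = 1

1


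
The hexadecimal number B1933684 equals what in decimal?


B1933684 hex = 2979214980 decimal

2979214980


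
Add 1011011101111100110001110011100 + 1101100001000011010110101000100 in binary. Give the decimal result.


1011011101111100110001110011100 + 1101100001000011010110101000100 = 11000111111000000001000011100000 = 3353350368

3353350368


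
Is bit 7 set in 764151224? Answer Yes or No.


0b101101100011000000010110111000, bit 7 = 1. Yes

Yes


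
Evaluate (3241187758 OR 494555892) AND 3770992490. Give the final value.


Step 1: 3241187758 | 494555892 = 3715816446
Step 2: 3715816446 & 3770992490 = 3225469802

3225469802


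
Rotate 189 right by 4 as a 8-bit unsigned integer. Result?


Rotate 0b10111101 right by 4 (8-bit) = 0b11011011 = 219

219


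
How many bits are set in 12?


0b1100 has 2 set bits

2


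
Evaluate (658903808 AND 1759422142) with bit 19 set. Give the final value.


Step 1: 658903808 & 1759422142 = 541458944
Step 2: 541458944 | (1 << 19) = 541458944 | 524288 = 541983232

541983232


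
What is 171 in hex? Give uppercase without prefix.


171 = AB hex

AB


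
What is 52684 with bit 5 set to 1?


52684 | (1 << 5) = 52684 | 32 = 52716

52716


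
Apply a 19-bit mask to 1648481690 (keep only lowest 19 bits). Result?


1648481690 & 524287 = 120218

120218


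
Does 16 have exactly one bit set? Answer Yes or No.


0b10000. Only one bit set => Yes

Yes


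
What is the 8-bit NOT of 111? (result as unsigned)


~0b1101111 = 0b10010000 = 144 (8-bit unsigned)

144


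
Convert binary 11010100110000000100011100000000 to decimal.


11010100110000000100011100000000 in decimal = 3569370880

3569370880


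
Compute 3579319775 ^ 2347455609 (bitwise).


0b11010101010110000001010111011111 ^ 0b10001011111010110101010001111001 = 0b1011110101100110100000110100110 = 1588806054

1588806054


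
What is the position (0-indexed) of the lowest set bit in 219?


0b11011011. Lowest set bit at position 0

0


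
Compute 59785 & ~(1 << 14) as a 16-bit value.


59785 & ~(1 << 14) = 43401

43401


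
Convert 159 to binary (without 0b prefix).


159 = 10011111 in binary

10011111


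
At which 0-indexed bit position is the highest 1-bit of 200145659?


0b1011111011011111101011111011. Highest set bit at position 27

27


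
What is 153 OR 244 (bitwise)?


0b10011001 | 0b11110100 = 0b11111101 = 253

253


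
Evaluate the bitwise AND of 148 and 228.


0b10010100 & 0b11100100 = 0b10000100 = 132

132


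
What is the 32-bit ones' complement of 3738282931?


3738282931 ^ 4294967295 = 556684364

556684364


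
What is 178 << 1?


0b10110010 << 1 = 0b101100100 = 356

356


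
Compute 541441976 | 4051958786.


0b100000010001011011111110111000 | 0b11110001100000111111110000000010 = 0b11110001110001111111111110111010 = 4056416186

4056416186


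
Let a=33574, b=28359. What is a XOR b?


33574 ^ 28359 = 60897

60897


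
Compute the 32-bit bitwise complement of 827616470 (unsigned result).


~0b110001010101000110110011010110 = 0b11001110101010111001001100101001 = 3467350825 (32-bit unsigned)

3467350825


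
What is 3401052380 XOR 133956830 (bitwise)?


0b11001010101101111111000011011100 ^ 0b111111111000000010011011110 = 0b11001101010010111111010000000010 = 3444306946

3444306946


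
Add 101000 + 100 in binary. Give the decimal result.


101000 + 100 = 101100 = 44

44


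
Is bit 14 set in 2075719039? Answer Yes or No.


0b1111011101110001111010101111111, bit 14 = 1. Yes

Yes


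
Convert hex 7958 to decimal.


7958 hex = 31064 decimal

31064


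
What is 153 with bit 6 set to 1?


153 | (1 << 6) = 153 | 64 = 217

217


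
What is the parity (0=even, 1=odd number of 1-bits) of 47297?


0b1011100011000001 has 7 ones => parity 1

1


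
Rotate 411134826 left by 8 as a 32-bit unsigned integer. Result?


Rotate 0b11000100000010110101101101010 left by 8 (32-bit) = 0b10000001011010110110101000011000 = 2171300376

2171300376


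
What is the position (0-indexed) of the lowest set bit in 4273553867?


0b11111110101110010100000111001011. Lowest set bit at position 0

0


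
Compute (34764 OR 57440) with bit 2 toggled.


Step 1: 34764 | 57440 = 59372
Step 2: 59372 ^ (1 << 2) = 59372 ^ 4 = 59368

59368


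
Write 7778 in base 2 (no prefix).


7778 = 1111001100010 in binary

1111001100010


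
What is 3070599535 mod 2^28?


3070599535 & 268435455 = 117809519

117809519


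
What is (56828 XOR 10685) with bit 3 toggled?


Step 1: 56828 ^ 10685 = 62529
Step 2: 62529 ^ (1 << 3) = 62529 ^ 8 = 62537

62537


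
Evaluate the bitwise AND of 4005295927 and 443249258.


0b11101110101110111111011100110111 & 0b11010011010110111001001101010 = 0b1010001010110111001000100010 = 170619426

170619426


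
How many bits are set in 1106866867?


0b1000001111110010111001010110011 has 17 set bits

17


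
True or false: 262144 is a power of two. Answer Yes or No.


0b1000000000000000000. Only one bit set => Yes

Yes


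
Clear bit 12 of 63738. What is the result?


63738 & ~(1 << 12) = 59642

59642


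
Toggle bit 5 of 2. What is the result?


2 ^ (1 << 5) = 2 ^ 32 = 34

34


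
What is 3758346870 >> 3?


0b11100000000000111101001001110110 >> 3 = 0b11100000000000111101001001110 = 469793358

469793358


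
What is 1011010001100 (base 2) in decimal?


1011010001100 in decimal = 5772

5772


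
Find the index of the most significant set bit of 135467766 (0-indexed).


0b1000000100110001001011110110. Highest set bit at position 27

27


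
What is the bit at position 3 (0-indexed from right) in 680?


0b1010101000, position 3 = 1

1


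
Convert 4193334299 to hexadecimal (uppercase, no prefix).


4193334299 = F9F1341B hex

F9F1341B


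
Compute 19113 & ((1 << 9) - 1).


19113 & 511 = 169

169


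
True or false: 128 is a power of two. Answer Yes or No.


0b10000000. Only one bit set => Yes

Yes


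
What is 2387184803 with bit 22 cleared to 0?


2387184803 & ~(1 << 22) = 2382990499

2382990499


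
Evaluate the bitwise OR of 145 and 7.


0b10010001 | 0b111 = 0b10010111 = 151

151


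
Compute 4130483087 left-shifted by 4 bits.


0b11110110001100100010101110001111 << 4 = 0b111101100011001000101011100011110000 = 66087729392

66087729392


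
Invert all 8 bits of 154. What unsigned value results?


154 ^ 255 = 101

101


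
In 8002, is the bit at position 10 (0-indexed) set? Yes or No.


0b1111101000010, bit 10 = 1. Yes

Yes


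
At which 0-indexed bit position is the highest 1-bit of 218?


0b11011010. Highest set bit at position 7

7


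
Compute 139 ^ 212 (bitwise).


0b10001011 ^ 0b11010100 = 0b1011111 = 95

95


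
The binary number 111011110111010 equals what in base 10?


111011110111010 in decimal = 30650

30650


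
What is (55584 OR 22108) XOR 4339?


Step 1: 55584 | 22108 = 57212
Step 2: 57212 ^ 4339 = 53135

53135


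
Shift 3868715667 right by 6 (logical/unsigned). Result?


0b11100110100101111110101010010011 >> 6 = 0b11100110100101111110101010 = 60448682

60448682


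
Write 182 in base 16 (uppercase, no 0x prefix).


182 = B6 hex

B6


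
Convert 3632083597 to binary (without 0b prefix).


3632083597 = 11011000011111010011001010001101 in binary

11011000011111010011001010001101


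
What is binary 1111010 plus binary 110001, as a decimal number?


1111010 + 110001 = 10101011 = 171

171


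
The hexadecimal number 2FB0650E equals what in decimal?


2FB0650E hex = 800089358 decimal

800089358


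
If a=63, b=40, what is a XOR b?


63 ^ 40 = 23

23


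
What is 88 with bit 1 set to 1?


88 | (1 << 1) = 88 | 2 = 90

90


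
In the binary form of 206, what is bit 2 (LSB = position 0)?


0b11001110, position 2 = 1

1


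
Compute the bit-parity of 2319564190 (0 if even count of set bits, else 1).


0b10001010010000011011110110011110 has 16 ones => parity 0

0


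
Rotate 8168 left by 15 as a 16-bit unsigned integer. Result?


Rotate 0b1111111101000 left by 15 (16-bit) = 0b111111110100 = 4084

4084


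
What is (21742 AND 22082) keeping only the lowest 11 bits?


Step 1: 21742 & 22082 = 21570
Step 2: 21570 & 2047 = 1090

1090


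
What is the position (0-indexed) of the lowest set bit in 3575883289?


0b11010101001000111010011000011001. Lowest set bit at position 0

0


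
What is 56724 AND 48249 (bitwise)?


0b1101110110010100 & 0b1011110001111001 = 0b1001110000010000 = 39952

39952


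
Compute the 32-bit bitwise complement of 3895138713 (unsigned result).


~0b11101000001010110001100110011001 = 0b10111110101001110011001100110 = 399828582 (32-bit unsigned)

399828582


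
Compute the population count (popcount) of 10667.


0b10100110101011 has 8 set bits

8


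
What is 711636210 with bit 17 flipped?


711636210 ^ (1 << 17) = 711636210 ^ 131072 = 711505138

711505138


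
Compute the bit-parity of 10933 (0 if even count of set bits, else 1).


0b10101010110101 has 8 ones => parity 0

0


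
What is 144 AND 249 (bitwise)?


0b10010000 & 0b11111001 = 0b10010000 = 144

144


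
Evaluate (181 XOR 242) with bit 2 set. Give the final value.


Step 1: 181 ^ 242 = 71
Step 2: 71 | (1 << 2) = 71 | 4 = 71

71


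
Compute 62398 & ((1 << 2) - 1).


62398 & 3 = 2

2


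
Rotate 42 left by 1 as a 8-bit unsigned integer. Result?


Rotate 0b101010 left by 1 (8-bit) = 0b1010100 = 84

84


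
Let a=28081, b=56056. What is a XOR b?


28081 ^ 56056 = 46921

46921


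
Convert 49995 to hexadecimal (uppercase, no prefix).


49995 = C34B hex

C34B


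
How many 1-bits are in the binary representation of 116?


0b1110100 has 4 set bits

4


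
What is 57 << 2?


0b111001 << 2 = 0b11100100 = 228

228


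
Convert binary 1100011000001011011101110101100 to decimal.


1100011000001011011101110101100 in decimal = 1661320108

1661320108


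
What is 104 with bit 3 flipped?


104 ^ (1 << 3) = 104 ^ 8 = 96

96


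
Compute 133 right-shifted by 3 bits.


0b10000101 >> 3 = 0b10000 = 16

16


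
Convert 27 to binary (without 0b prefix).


27 = 11011 in binary

11011


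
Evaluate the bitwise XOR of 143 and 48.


0b10001111 ^ 0b110000 = 0b10111111 = 191

191


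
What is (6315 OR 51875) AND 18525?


Step 1: 6315 | 51875 = 55979
Step 2: 55979 & 18525 = 18441

18441


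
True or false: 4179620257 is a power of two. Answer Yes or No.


0b11111001000111111111000110100001. Multiple bits set => No

No


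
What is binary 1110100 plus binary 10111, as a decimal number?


1110100 + 10111 = 10001011 = 139

139


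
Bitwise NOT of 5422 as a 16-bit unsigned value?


~0b1010100101110 = 0b1110101011010001 = 60113 (16-bit unsigned)

60113


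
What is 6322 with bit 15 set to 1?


6322 | (1 << 15) = 6322 | 32768 = 39090

39090


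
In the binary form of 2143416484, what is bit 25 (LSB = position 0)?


0b1111111110000011111000010100100, position 25 = 1

1


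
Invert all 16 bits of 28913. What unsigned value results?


28913 ^ 65535 = 36622

36622


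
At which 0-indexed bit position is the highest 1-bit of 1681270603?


0b1100100001101100010011101001011. Highest set bit at position 30

30


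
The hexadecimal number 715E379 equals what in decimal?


715E379 hex = 118875001 decimal

118875001


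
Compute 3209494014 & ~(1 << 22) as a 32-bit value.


3209494014 & ~(1 << 22) = 3205299710

3205299710


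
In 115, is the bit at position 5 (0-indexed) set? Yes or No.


0b1110011, bit 5 = 1. Yes

Yes


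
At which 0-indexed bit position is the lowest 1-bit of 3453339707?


0b11001101110101011100100000111011. Lowest set bit at position 0

0


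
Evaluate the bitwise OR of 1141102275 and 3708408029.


0b1000100000000111101011011000011 | 0b11011101000010011101000011011101 = 0b11011101000010111101011011011111 = 3708540639

3708540639


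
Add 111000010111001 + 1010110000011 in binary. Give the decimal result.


111000010111001 + 1010110000011 = 1000011000111100 = 34364

34364


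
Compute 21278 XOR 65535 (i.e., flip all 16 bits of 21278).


21278 ^ 65535 = 44257

44257


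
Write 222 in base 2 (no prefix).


222 = 11011110 in binary

11011110


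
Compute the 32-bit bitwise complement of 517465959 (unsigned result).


~0b11110110101111110011101100111 = 0b11100001001010000001100010011000 = 3777501336 (32-bit unsigned)

3777501336


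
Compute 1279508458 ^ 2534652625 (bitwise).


0b1001100010000111011111111101010 ^ 0b10010111000100111011101011010001 = 0b11011011010100000000010100111011 = 3679454523

3679454523


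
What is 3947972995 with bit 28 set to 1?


3947972995 | (1 << 28) = 3947972995 | 268435456 = 4216408451

4216408451


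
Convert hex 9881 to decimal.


9881 hex = 39041 decimal

39041


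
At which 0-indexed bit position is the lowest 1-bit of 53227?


0b1100111111101011. Lowest set bit at position 0

0


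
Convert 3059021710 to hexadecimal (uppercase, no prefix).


3059021710 = B654F78E hex

B654F78E


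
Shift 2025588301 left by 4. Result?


0b1111000101111000000011001001101 << 4 = 0b11110001011110000000110010011010000 = 32409412816

32409412816


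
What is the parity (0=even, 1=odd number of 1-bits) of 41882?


0b1010001110011010 has 8 ones => parity 0

0


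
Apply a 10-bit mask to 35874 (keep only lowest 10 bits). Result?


35874 & 1023 = 34

34


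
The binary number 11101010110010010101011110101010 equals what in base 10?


11101010110010010101011110101010 in decimal = 3939063722

3939063722


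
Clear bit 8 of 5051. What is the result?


5051 & ~(1 << 8) = 4795

4795


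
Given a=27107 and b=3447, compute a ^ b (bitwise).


27107 ^ 3447 = 25748

25748


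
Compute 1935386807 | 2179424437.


0b1110011010110111010100010110111 | 0b10000001111001110110000010110101 = 0b11110011111111111110100010110111 = 4093634743

4093634743


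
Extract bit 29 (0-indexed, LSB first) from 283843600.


0b10000111010110001110000010000, position 29 = 0

0


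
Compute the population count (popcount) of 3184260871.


0b10111101110010111111011100000111 has 21 set bits

21


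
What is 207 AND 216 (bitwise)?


0b11001111 & 0b11011000 = 0b11001000 = 200

200


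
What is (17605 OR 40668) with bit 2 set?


Step 1: 17605 | 40668 = 57053
Step 2: 57053 | (1 << 2) = 57053 | 4 = 57053

57053


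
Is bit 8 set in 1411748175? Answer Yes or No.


0b1010100001001011001000101001111, bit 8 = 1. Yes

Yes


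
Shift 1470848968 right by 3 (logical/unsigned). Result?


0b1010111101010110101111111001000 >> 3 = 0b1010111101010110101111111001 = 183856121

183856121


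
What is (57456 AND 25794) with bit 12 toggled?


Step 1: 57456 & 25794 = 24640
Step 2: 24640 ^ (1 << 12) = 24640 ^ 4096 = 28736

28736


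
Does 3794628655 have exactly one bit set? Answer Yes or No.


0b11100010001011010111000000101111. Multiple bits set => No

No


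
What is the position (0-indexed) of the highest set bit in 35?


0b100011. Highest set bit at position 5

5


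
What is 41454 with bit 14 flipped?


41454 ^ (1 << 14) = 41454 ^ 16384 = 57838

57838


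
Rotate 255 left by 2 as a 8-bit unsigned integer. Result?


Rotate 0b11111111 left by 2 (8-bit) = 0b11111111 = 255

255


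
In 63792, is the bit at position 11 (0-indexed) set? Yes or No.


0b1111100100110000, bit 11 = 1. Yes

Yes


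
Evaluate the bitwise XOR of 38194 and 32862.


0b1001010100110010 ^ 0b1000000001011110 = 0b1010101101100 = 5484

5484


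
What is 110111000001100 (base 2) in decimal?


110111000001100 in decimal = 28172

28172


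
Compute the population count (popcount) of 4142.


0b1000000101110 has 5 set bits

5


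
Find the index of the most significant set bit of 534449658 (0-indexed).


0b11111110110110000110111111010. Highest set bit at position 28

28
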